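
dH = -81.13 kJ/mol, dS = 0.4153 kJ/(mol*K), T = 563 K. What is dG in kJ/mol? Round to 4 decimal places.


Gibbs: dG = dH - T*dS (consistent units, dS already in kJ/(mol*K)).
T*dS = 563 * 0.4153 = 233.8139
dG = -81.13 - (233.8139)
dG = -314.9439 kJ/mol, rounded to 4 dp:

-314.9439 kJ/mol


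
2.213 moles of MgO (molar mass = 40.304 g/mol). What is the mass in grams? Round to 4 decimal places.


mass = n * M
mass = 2.213 * 40.304
mass = 89.192752 g, rounded to 4 dp:

89.1928 g


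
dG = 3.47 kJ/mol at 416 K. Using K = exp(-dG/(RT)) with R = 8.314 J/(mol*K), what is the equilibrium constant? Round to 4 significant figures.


dG is in kJ/mol; multiply by 1000 to match R in J/(mol*K).
RT = 8.314 * 416 = 3458.624 J/mol
exponent = -dG*1000 / (RT) = -(3.47*1000) / 3458.624 = -1.00328917
K = exp(-1.00328917)
K = 0.36667141, rounded to 4 significant figures:

0.3667


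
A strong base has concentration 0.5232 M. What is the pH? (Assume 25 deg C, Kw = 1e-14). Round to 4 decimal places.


A strong base dissociates completely, so [OH-] equals the given concentration.
pOH = -log10([OH-]) = -log10(0.5232) = 0.281332
pH = 14 - pOH = 14 - 0.281332
pH = 13.718668, rounded to 4 dp:

13.7187


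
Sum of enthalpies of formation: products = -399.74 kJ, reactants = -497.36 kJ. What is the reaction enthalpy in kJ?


dH_rxn = sum(dH_f products) - sum(dH_f reactants)
dH_rxn = -399.74 - (-497.36)
dH_rxn = 97.62 kJ:

97.62 kJ


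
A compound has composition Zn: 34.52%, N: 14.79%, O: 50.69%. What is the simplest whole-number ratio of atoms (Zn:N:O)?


Assume 100 g of compound, divide each mass% by atomic mass to get moles, then normalize by the smallest to get a raw atom ratio.
Moles per 100 g: Zn: 34.52/65.38 = 0.528, N: 14.79/14.007 = 1.0559, O: 50.69/15.999 = 3.1683
Raw ratio (divide by min = 0.528): Zn: 1.0, N: 2.0, O: 6.001
Multiply by 1 to clear fractions: Zn: 1.0 ~= 1, N: 2.0 ~= 2, O: 6.001 ~= 6
Reduce by GCD to get the simplest whole-number ratio:

1:2:6


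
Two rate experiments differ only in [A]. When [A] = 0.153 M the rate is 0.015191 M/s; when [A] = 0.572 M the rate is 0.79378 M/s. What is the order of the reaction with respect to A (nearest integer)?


Rate is proportional to [A]^n, so rate2/rate1 = ([A]2/[A]1)^n. Take logs to solve for n.
rate2/rate1 = 0.79378 / 0.015191 = 52.2533
[A]2/[A]1 = 0.572 / 0.153 = 3.7386
n = ln(52.2533) / ln(3.7386) = 3.0
Nearest integer order:

3


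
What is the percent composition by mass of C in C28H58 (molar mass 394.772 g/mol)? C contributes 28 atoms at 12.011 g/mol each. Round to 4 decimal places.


pct = 100 * (n_elem * M_elem) / M_total
mass_contribution = 28 * 12.011 = 336.308 g/mol
pct = 100 * 336.308 / 394.772
pct = 85.19043904 %, rounded to 4 dp:

85.1904 %


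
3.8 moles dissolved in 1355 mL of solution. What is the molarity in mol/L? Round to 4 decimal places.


Convert volume to liters: V_L = V_mL / 1000.
V_L = 1355 / 1000 = 1.355 L
M = n / V_L = 3.8 / 1.355
M = 2.80442804 mol/L, rounded to 4 dp:

2.8044 mol/L


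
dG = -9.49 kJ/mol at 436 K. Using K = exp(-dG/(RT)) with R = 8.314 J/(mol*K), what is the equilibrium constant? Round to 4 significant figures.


dG is in kJ/mol; multiply by 1000 to match R in J/(mol*K).
RT = 8.314 * 436 = 3624.904 J/mol
exponent = -dG*1000 / (RT) = -(-9.49*1000) / 3624.904 = 2.61800037
K = exp(2.61800037)
K = 13.708285, rounded to 4 significant figures:

13.71


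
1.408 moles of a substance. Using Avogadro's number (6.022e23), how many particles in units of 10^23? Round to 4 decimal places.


N = n * NA, then divide by 1e23 for the requested units.
N / 1e23 = n * 6.022
N / 1e23 = 1.408 * 6.022
N / 1e23 = 8.478976, rounded to 4 dp:

8.4790


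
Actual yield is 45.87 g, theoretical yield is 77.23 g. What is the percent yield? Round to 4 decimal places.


% yield = 100 * actual / theoretical
% yield = 100 * 45.87 / 77.23
% yield = 59.39401787 %, rounded to 4 dp:

59.3940 %


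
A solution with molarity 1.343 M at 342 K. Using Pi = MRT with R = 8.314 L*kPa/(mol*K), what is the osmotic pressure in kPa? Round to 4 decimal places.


Osmotic pressure (van't Hoff): Pi = M*R*T.
RT = 8.314 * 342 = 2843.388
Pi = 1.343 * 2843.388
Pi = 3818.670084 kPa, rounded to 4 dp:

3818.6701 kPa


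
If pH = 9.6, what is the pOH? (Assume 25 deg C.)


At 25 deg C, pH + pOH = 14.
pOH = 14 - pH = 14 - 9.6
pOH = 4.4:

4.40


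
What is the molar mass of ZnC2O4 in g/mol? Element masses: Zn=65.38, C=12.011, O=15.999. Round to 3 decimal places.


M = sum(count * atomic_mass) over atoms.
M = 1*65.38 + 2*12.011 + 4*15.999
M = 65.38 + 24.022 + 63.996
M = 153.398 g/mol, rounded to 3 dp:

153.398 g/mol


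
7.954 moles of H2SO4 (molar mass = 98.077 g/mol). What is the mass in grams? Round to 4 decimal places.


mass = n * M
mass = 7.954 * 98.077
mass = 780.104458 g, rounded to 4 dp:

780.1045 g


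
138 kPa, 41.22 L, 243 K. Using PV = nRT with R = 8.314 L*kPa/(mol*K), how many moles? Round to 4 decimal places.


PV = nRT, solve for n = PV / (RT).
PV = 138 * 41.22 = 5688.36
RT = 8.314 * 243 = 2020.302
n = 5688.36 / 2020.302
n = 2.81559886 mol, rounded to 4 dp:

2.8156 mol


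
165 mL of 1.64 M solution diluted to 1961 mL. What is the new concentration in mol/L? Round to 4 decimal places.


Dilution: M1*V1 = M2*V2, solve for M2.
M2 = M1*V1 / V2
M2 = 1.64 * 165 / 1961
M2 = 270.6 / 1961
M2 = 0.13799082 mol/L, rounded to 4 dp:

0.1380 mol/L


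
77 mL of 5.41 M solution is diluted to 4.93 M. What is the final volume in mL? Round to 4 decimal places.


Dilution: M1*V1 = M2*V2, solve for V2.
V2 = M1*V1 / M2
V2 = 5.41 * 77 / 4.93
V2 = 416.57 / 4.93
V2 = 84.4969574 mL, rounded to 4 dp:

84.4970 mL


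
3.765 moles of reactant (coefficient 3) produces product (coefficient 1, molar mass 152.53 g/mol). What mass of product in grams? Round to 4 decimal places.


Use the coefficient ratio to convert reactant moles to product moles, then multiply by the product's molar mass.
moles_P = moles_R * (coeff_P / coeff_R) = 3.765 * (1/3) = 1.255
mass_P = moles_P * M_P = 1.255 * 152.53
mass_P = 191.42515 g, rounded to 4 dp:

191.4252 g


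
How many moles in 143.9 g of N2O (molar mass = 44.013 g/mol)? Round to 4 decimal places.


n = mass / M
n = 143.9 / 44.013
n = 3.26948856 mol, rounded to 4 dp:

3.2695 mol


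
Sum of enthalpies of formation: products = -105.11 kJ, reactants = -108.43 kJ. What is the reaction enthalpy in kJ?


dH_rxn = sum(dH_f products) - sum(dH_f reactants)
dH_rxn = -105.11 - (-108.43)
dH_rxn = 3.32 kJ:

3.32 kJ


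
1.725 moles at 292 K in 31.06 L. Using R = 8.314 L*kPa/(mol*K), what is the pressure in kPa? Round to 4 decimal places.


PV = nRT, solve for P = nRT / V.
nRT = 1.725 * 8.314 * 292 = 4187.7618
P = 4187.7618 / 31.06
P = 134.82813265 kPa, rounded to 4 dp:

134.8281 kPa


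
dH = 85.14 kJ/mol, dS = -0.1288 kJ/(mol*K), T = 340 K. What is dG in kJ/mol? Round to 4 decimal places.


Gibbs: dG = dH - T*dS (consistent units, dS already in kJ/(mol*K)).
T*dS = 340 * -0.1288 = -43.792
dG = 85.14 - (-43.792)
dG = 128.932 kJ/mol, rounded to 4 dp:

128.9320 kJ/mol


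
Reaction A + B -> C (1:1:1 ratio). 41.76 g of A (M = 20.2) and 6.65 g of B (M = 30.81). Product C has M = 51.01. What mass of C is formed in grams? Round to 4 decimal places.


Find moles of each reactant; the smaller value is the limiting reagent in a 1:1:1 reaction, so moles_C equals moles of the limiter.
n_A = mass_A / M_A = 41.76 / 20.2 = 2.067327 mol
n_B = mass_B / M_B = 6.65 / 30.81 = 0.215839 mol
Limiting reagent: B (smaller), n_limiting = 0.215839 mol
mass_C = n_limiting * M_C = 0.215839 * 51.01
mass_C = 11.00994739 g, rounded to 4 dp:

11.0099 g


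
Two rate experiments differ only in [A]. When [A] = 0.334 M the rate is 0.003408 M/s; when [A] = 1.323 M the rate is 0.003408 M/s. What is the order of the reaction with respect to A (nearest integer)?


Rate is proportional to [A]^n, so rate2/rate1 = ([A]2/[A]1)^n. Take logs to solve for n.
rate2/rate1 = 0.003408 / 0.003408 = 1.0
[A]2/[A]1 = 1.323 / 0.334 = 3.9611
n = ln(1.0) / ln(3.9611) = 0.0
Nearest integer order:

0


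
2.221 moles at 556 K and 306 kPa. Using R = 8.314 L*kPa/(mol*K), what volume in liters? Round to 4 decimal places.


PV = nRT, solve for V = nRT / P.
nRT = 2.221 * 8.314 * 556 = 10266.7591
V = 10266.7591 / 306
V = 33.55150033 L, rounded to 4 dp:

33.5515 L


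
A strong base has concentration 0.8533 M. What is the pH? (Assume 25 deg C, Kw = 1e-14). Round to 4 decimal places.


A strong base dissociates completely, so [OH-] equals the given concentration.
pOH = -log10([OH-]) = -log10(0.8533) = 0.068898
pH = 14 - pOH = 14 - 0.068898
pH = 13.931102, rounded to 4 dp:

13.9311


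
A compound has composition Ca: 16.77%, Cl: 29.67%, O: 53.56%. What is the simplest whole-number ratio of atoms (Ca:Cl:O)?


Assume 100 g of compound, divide each mass% by atomic mass to get moles, then normalize by the smallest to get a raw atom ratio.
Moles per 100 g: Ca: 16.77/40.078 = 0.4184, Cl: 29.67/35.453 = 0.8369, O: 53.56/15.999 = 3.3477
Raw ratio (divide by min = 0.4184): Ca: 1.0, Cl: 2.0, O: 8.001
Multiply by 1 to clear fractions: Ca: 1.0 ~= 1, Cl: 2.0 ~= 2, O: 8.001 ~= 8
Reduce by GCD to get the simplest whole-number ratio:

1:2:8


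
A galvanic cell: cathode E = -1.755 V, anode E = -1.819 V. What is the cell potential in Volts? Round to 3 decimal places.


Standard cell potential: E_cell = E_cathode - E_anode.
E_cell = -1.755 - (-1.819)
E_cell = 0.064 V, rounded to 3 dp:

0.064 V


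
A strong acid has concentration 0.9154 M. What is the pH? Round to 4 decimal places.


A strong acid dissociates completely, so [H+] equals the given concentration.
pH = -log10([H+]) = -log10(0.9154)
pH = 0.03838909, rounded to 4 dp:

0.0384


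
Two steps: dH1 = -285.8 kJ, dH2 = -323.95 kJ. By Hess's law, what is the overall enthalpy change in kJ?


Hess's law: enthalpy is a state function, so add the step enthalpies.
dH_total = dH1 + dH2 = -285.8 + (-323.95)
dH_total = -609.75 kJ:

-609.75 kJ


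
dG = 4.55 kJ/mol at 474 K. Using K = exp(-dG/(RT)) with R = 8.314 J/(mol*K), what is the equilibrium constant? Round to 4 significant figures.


dG is in kJ/mol; multiply by 1000 to match R in J/(mol*K).
RT = 8.314 * 474 = 3940.836 J/mol
exponent = -dG*1000 / (RT) = -(4.55*1000) / 3940.836 = -1.15457735
K = exp(-1.15457735)
K = 0.31519072, rounded to 4 significant figures:

0.3152


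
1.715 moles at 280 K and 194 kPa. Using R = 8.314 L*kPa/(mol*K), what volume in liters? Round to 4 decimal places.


PV = nRT, solve for V = nRT / P.
nRT = 1.715 * 8.314 * 280 = 3992.3828
V = 3992.3828 / 194
V = 20.57929278 L, rounded to 4 dp:

20.5793 L


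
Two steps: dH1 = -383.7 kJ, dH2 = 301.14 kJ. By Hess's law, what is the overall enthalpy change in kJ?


Hess's law: enthalpy is a state function, so add the step enthalpies.
dH_total = dH1 + dH2 = -383.7 + (301.14)
dH_total = -82.56 kJ:

-82.56 kJ


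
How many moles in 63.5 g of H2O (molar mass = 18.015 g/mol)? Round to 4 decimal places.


n = mass / M
n = 63.5 / 18.015
n = 3.52484041 mol, rounded to 4 dp:

3.5248 mol


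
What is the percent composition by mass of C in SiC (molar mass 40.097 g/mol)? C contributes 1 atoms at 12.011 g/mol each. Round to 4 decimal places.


pct = 100 * (n_elem * M_elem) / M_total
mass_contribution = 1 * 12.011 = 12.011 g/mol
pct = 100 * 12.011 / 40.097
pct = 29.95485947 %, rounded to 4 dp:

29.9549 %


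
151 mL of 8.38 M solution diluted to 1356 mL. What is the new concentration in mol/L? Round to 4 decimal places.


Dilution: M1*V1 = M2*V2, solve for M2.
M2 = M1*V1 / V2
M2 = 8.38 * 151 / 1356
M2 = 1265.38 / 1356
M2 = 0.93317109 mol/L, rounded to 4 dp:

0.9332 mol/L


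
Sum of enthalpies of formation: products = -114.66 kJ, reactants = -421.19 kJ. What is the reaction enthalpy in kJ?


dH_rxn = sum(dH_f products) - sum(dH_f reactants)
dH_rxn = -114.66 - (-421.19)
dH_rxn = 306.53 kJ:

306.53 kJ


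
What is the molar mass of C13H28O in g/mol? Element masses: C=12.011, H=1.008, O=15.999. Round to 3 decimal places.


M = sum(count * atomic_mass) over atoms.
M = 13*12.011 + 28*1.008 + 1*15.999
M = 156.143 + 28.224 + 15.999
M = 200.366 g/mol, rounded to 3 dp:

200.366 g/mol


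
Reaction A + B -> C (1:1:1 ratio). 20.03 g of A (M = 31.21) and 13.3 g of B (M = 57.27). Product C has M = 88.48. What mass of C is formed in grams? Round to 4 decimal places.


Find moles of each reactant; the smaller value is the limiting reagent in a 1:1:1 reaction, so moles_C equals moles of the limiter.
n_A = mass_A / M_A = 20.03 / 31.21 = 0.641781 mol
n_B = mass_B / M_B = 13.3 / 57.27 = 0.232233 mol
Limiting reagent: B (smaller), n_limiting = 0.232233 mol
mass_C = n_limiting * M_C = 0.232233 * 88.48
mass_C = 20.54797584 g, rounded to 4 dp:

20.5480 g


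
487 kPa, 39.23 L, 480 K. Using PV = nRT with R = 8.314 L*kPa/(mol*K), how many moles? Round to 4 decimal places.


PV = nRT, solve for n = PV / (RT).
PV = 487 * 39.23 = 19105.01
RT = 8.314 * 480 = 3990.72
n = 19105.01 / 3990.72
n = 4.78735917 mol, rounded to 4 dp:

4.7874 mol


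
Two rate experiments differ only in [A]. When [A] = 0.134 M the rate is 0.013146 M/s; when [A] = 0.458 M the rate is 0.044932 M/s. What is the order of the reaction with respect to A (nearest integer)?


Rate is proportional to [A]^n, so rate2/rate1 = ([A]2/[A]1)^n. Take logs to solve for n.
rate2/rate1 = 0.044932 / 0.013146 = 3.4179
[A]2/[A]1 = 0.458 / 0.134 = 3.4179
n = ln(3.4179) / ln(3.4179) = 1.0
Nearest integer order:

1


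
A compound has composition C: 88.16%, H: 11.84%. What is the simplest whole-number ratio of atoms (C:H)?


Assume 100 g of compound, divide each mass% by atomic mass to get moles, then normalize by the smallest to get a raw atom ratio.
Moles per 100 g: C: 88.16/12.011 = 7.3399, H: 11.84/1.008 = 11.746
Raw ratio (divide by min = 7.3399): C: 1.0, H: 1.6
Multiply by 5 to clear fractions: C: 5.0 ~= 5, H: 8.001 ~= 8
Reduce by GCD to get the simplest whole-number ratio:

5:8


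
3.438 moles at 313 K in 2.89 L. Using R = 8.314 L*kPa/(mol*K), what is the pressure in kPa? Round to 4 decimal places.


PV = nRT, solve for P = nRT / V.
nRT = 3.438 * 8.314 * 313 = 8946.6455
P = 8946.6455 / 2.89
P = 3095.72508651 kPa, rounded to 4 dp:

3095.7251 kPa


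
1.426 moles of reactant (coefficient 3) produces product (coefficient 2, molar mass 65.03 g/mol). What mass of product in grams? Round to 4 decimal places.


Use the coefficient ratio to convert reactant moles to product moles, then multiply by the product's molar mass.
moles_P = moles_R * (coeff_P / coeff_R) = 1.426 * (2/3) = 0.950667
mass_P = moles_P * M_P = 0.950667 * 65.03
mass_P = 61.82187501 g, rounded to 4 dp:

61.8219 g


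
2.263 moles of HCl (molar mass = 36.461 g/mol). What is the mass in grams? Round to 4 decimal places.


mass = n * M
mass = 2.263 * 36.461
mass = 82.511243 g, rounded to 4 dp:

82.5112 g


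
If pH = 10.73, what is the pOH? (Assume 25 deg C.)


At 25 deg C, pH + pOH = 14.
pOH = 14 - pH = 14 - 10.73
pOH = 3.27:

3.27


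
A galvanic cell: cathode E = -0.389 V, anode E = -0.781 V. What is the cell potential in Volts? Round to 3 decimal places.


Standard cell potential: E_cell = E_cathode - E_anode.
E_cell = -0.389 - (-0.781)
E_cell = 0.392 V, rounded to 3 dp:

0.392 V


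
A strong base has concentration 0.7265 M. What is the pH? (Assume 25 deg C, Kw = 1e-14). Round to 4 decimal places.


A strong base dissociates completely, so [OH-] equals the given concentration.
pOH = -log10([OH-]) = -log10(0.7265) = 0.138764
pH = 14 - pOH = 14 - 0.138764
pH = 13.861236, rounded to 4 dp:

13.8612


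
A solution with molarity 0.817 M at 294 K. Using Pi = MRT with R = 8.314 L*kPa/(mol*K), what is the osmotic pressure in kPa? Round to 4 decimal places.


Osmotic pressure (van't Hoff): Pi = M*R*T.
RT = 8.314 * 294 = 2444.316
Pi = 0.817 * 2444.316
Pi = 1997.006172 kPa, rounded to 4 dp:

1997.0062 kPa


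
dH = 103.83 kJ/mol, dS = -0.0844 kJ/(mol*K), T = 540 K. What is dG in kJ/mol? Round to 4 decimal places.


Gibbs: dG = dH - T*dS (consistent units, dS already in kJ/(mol*K)).
T*dS = 540 * -0.0844 = -45.576
dG = 103.83 - (-45.576)
dG = 149.406 kJ/mol, rounded to 4 dp:

149.4060 kJ/mol


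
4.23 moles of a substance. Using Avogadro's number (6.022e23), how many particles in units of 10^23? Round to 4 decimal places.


N = n * NA, then divide by 1e23 for the requested units.
N / 1e23 = n * 6.022
N / 1e23 = 4.23 * 6.022
N / 1e23 = 25.47306, rounded to 4 dp:

25.4731


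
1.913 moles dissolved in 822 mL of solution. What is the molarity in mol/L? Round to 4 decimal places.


Convert volume to liters: V_L = V_mL / 1000.
V_L = 822 / 1000 = 0.822 L
M = n / V_L = 1.913 / 0.822
M = 2.32725061 mol/L, rounded to 4 dp:

2.3273 mol/L


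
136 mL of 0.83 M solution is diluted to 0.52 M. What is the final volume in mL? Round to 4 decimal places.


Dilution: M1*V1 = M2*V2, solve for V2.
V2 = M1*V1 / M2
V2 = 0.83 * 136 / 0.52
V2 = 112.88 / 0.52
V2 = 217.07692308 mL, rounded to 4 dp:

217.0769 mL


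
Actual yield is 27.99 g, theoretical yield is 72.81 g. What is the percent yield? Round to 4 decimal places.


% yield = 100 * actual / theoretical
% yield = 100 * 27.99 / 72.81
% yield = 38.44252163 %, rounded to 4 dp:

38.4425 %


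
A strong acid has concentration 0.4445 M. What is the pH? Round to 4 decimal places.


A strong acid dissociates completely, so [H+] equals the given concentration.
pH = -log10([H+]) = -log10(0.4445)
pH = 0.35212823, rounded to 4 dp:

0.3521


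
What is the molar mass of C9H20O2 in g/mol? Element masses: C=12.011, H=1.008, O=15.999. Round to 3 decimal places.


M = sum(count * atomic_mass) over atoms.
M = 9*12.011 + 20*1.008 + 2*15.999
M = 108.099 + 20.16 + 31.998
M = 160.257 g/mol, rounded to 3 dp:

160.257 g/mol


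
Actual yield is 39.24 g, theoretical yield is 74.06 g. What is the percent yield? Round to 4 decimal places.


% yield = 100 * actual / theoretical
% yield = 100 * 39.24 / 74.06
% yield = 52.98406697 %, rounded to 4 dp:

52.9841 %


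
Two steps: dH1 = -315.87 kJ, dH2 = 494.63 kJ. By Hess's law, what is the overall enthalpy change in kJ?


Hess's law: enthalpy is a state function, so add the step enthalpies.
dH_total = dH1 + dH2 = -315.87 + (494.63)
dH_total = 178.76 kJ:

178.76 kJ


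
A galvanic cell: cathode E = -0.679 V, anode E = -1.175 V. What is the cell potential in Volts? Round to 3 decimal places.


Standard cell potential: E_cell = E_cathode - E_anode.
E_cell = -0.679 - (-1.175)
E_cell = 0.496 V, rounded to 3 dp:

0.496 V


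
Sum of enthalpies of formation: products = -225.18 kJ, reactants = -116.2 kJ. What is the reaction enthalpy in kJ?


dH_rxn = sum(dH_f products) - sum(dH_f reactants)
dH_rxn = -225.18 - (-116.2)
dH_rxn = -108.98 kJ:

-108.98 kJ


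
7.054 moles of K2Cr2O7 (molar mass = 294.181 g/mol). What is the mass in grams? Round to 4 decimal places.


mass = n * M
mass = 7.054 * 294.181
mass = 2075.152774 g, rounded to 4 dp:

2075.1528 g


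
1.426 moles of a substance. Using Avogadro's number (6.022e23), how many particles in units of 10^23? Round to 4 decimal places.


N = n * NA, then divide by 1e23 for the requested units.
N / 1e23 = n * 6.022
N / 1e23 = 1.426 * 6.022
N / 1e23 = 8.587372, rounded to 4 dp:

8.5874


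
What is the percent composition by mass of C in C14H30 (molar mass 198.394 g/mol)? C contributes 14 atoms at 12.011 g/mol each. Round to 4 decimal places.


pct = 100 * (n_elem * M_elem) / M_total
mass_contribution = 14 * 12.011 = 168.154 g/mol
pct = 100 * 168.154 / 198.394
pct = 84.75760356 %, rounded to 4 dp:

84.7576 %


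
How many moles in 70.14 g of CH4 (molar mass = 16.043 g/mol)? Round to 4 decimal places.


n = mass / M
n = 70.14 / 16.043
n = 4.37200025 mol, rounded to 4 dp:

4.3720 mol


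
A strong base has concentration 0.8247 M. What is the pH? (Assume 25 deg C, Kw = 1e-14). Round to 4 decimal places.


A strong base dissociates completely, so [OH-] equals the given concentration.
pOH = -log10([OH-]) = -log10(0.8247) = 0.083704
pH = 14 - pOH = 14 - 0.083704
pH = 13.916296, rounded to 4 dp:

13.9163


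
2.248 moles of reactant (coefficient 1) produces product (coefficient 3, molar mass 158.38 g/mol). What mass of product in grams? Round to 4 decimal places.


Use the coefficient ratio to convert reactant moles to product moles, then multiply by the product's molar mass.
moles_P = moles_R * (coeff_P / coeff_R) = 2.248 * (3/1) = 6.744
mass_P = moles_P * M_P = 6.744 * 158.38
mass_P = 1068.11472 g, rounded to 4 dp:

1068.1147 g


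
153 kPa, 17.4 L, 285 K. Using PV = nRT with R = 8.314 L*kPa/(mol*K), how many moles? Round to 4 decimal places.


PV = nRT, solve for n = PV / (RT).
PV = 153 * 17.4 = 2662.2
RT = 8.314 * 285 = 2369.49
n = 2662.2 / 2369.49
n = 1.12353291 mol, rounded to 4 dp:

1.1235 mol


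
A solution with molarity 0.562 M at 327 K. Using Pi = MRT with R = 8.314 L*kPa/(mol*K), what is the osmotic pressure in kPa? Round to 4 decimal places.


Osmotic pressure (van't Hoff): Pi = M*R*T.
RT = 8.314 * 327 = 2718.678
Pi = 0.562 * 2718.678
Pi = 1527.897036 kPa, rounded to 4 dp:

1527.8970 kPa


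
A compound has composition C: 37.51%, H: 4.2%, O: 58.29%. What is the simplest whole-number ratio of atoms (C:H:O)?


Assume 100 g of compound, divide each mass% by atomic mass to get moles, then normalize by the smallest to get a raw atom ratio.
Moles per 100 g: C: 37.51/12.011 = 3.123, H: 4.2/1.008 = 4.1667, O: 58.29/15.999 = 3.6434
Raw ratio (divide by min = 3.123): C: 1.0, H: 1.334, O: 1.167
Multiply by 6 to clear fractions: C: 6.0 ~= 6, H: 8.005 ~= 8, O: 7.0 ~= 7
Reduce by GCD to get the simplest whole-number ratio:

6:8:7


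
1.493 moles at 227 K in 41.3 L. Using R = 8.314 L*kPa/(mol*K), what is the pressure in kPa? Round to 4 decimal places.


PV = nRT, solve for P = nRT / V.
nRT = 1.493 * 8.314 * 227 = 2817.7061
P = 2817.7061 / 41.3
P = 68.2253293 kPa, rounded to 4 dp:

68.2253 kPa


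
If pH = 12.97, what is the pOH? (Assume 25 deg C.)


At 25 deg C, pH + pOH = 14.
pOH = 14 - pH = 14 - 12.97
pOH = 1.03:

1.03


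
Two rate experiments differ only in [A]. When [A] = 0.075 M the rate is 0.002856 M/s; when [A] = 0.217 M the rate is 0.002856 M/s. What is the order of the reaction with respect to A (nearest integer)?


Rate is proportional to [A]^n, so rate2/rate1 = ([A]2/[A]1)^n. Take logs to solve for n.
rate2/rate1 = 0.002856 / 0.002856 = 1.0
[A]2/[A]1 = 0.217 / 0.075 = 2.8933
n = ln(1.0) / ln(2.8933) = 0.0
Nearest integer order:

0


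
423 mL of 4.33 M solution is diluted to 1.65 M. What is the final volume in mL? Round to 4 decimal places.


Dilution: M1*V1 = M2*V2, solve for V2.
V2 = M1*V1 / M2
V2 = 4.33 * 423 / 1.65
V2 = 1831.59 / 1.65
V2 = 1110.05454545 mL, rounded to 4 dp:

1110.0545 mL


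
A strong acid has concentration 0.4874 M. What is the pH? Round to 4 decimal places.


A strong acid dissociates completely, so [H+] equals the given concentration.
pH = -log10([H+]) = -log10(0.4874)
pH = 0.31211448, rounded to 4 dp:

0.3121


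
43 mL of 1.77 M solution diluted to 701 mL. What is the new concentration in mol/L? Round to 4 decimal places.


Dilution: M1*V1 = M2*V2, solve for M2.
M2 = M1*V1 / V2
M2 = 1.77 * 43 / 701
M2 = 76.11 / 701
M2 = 0.10857347 mol/L, rounded to 4 dp:

0.1086 mol/L


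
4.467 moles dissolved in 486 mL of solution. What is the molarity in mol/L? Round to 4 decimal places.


Convert volume to liters: V_L = V_mL / 1000.
V_L = 486 / 1000 = 0.486 L
M = n / V_L = 4.467 / 0.486
M = 9.19135802 mol/L, rounded to 4 dp:

9.1914 mol/L


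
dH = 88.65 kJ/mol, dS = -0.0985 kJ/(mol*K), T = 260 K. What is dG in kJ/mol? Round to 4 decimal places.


Gibbs: dG = dH - T*dS (consistent units, dS already in kJ/(mol*K)).
T*dS = 260 * -0.0985 = -25.61
dG = 88.65 - (-25.61)
dG = 114.26 kJ/mol, rounded to 4 dp:

114.2600 kJ/mol


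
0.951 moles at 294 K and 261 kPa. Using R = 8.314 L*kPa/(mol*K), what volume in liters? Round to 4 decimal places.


PV = nRT, solve for V = nRT / P.
nRT = 0.951 * 8.314 * 294 = 2324.5445
V = 2324.5445 / 261
V = 8.90630077 L, rounded to 4 dp:

8.9063 L


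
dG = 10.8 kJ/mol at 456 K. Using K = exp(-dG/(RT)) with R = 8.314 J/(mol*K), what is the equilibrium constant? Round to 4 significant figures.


dG is in kJ/mol; multiply by 1000 to match R in J/(mol*K).
RT = 8.314 * 456 = 3791.184 J/mol
exponent = -dG*1000 / (RT) = -(10.8*1000) / 3791.184 = -2.84871428
K = exp(-2.84871428)
K = 0.05791874, rounded to 4 significant figures:

0.05792


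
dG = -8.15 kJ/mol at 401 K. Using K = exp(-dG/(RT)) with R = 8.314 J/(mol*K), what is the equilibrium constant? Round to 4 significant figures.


dG is in kJ/mol; multiply by 1000 to match R in J/(mol*K).
RT = 8.314 * 401 = 3333.914 J/mol
exponent = -dG*1000 / (RT) = -(-8.15*1000) / 3333.914 = 2.44457416
K = exp(2.44457416)
K = 11.52564, rounded to 4 significant figures:

11.53


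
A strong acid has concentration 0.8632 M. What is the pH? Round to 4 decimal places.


A strong acid dissociates completely, so [H+] equals the given concentration.
pH = -log10([H+]) = -log10(0.8632)
pH = 0.06388857, rounded to 4 dp:

0.0639


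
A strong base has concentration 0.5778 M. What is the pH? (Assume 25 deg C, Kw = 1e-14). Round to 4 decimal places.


A strong base dissociates completely, so [OH-] equals the given concentration.
pOH = -log10([OH-]) = -log10(0.5778) = 0.238222
pH = 14 - pOH = 14 - 0.238222
pH = 13.761778, rounded to 4 dp:

13.7618


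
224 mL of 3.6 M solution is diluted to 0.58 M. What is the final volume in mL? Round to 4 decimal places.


Dilution: M1*V1 = M2*V2, solve for V2.
V2 = M1*V1 / M2
V2 = 3.6 * 224 / 0.58
V2 = 806.4 / 0.58
V2 = 1390.34482759 mL, rounded to 4 dp:

1390.3448 mL


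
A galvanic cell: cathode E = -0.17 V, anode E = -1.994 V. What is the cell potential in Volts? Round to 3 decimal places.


Standard cell potential: E_cell = E_cathode - E_anode.
E_cell = -0.17 - (-1.994)
E_cell = 1.824 V, rounded to 3 dp:

1.824 V


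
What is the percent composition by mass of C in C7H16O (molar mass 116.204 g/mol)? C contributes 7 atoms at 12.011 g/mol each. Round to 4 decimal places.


pct = 100 * (n_elem * M_elem) / M_total
mass_contribution = 7 * 12.011 = 84.077 g/mol
pct = 100 * 84.077 / 116.204
pct = 72.35293105 %, rounded to 4 dp:

72.3529 %


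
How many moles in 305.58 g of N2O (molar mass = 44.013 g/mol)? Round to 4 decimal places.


n = mass / M
n = 305.58 / 44.013
n = 6.94294867 mol, rounded to 4 dp:

6.9429 mol


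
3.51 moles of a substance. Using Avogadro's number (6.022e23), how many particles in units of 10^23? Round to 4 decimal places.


N = n * NA, then divide by 1e23 for the requested units.
N / 1e23 = n * 6.022
N / 1e23 = 3.51 * 6.022
N / 1e23 = 21.13722, rounded to 4 dp:

21.1372


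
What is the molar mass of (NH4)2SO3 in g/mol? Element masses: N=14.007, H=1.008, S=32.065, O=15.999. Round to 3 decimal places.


M = sum(count * atomic_mass) over atoms.
M = 2*14.007 + 8*1.008 + 1*32.065 + 3*15.999
M = 28.014 + 8.064 + 32.065 + 47.997
M = 116.14 g/mol, rounded to 3 dp:

116.140 g/mol


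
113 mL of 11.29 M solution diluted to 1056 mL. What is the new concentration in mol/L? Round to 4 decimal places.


Dilution: M1*V1 = M2*V2, solve for M2.
M2 = M1*V1 / V2
M2 = 11.29 * 113 / 1056
M2 = 1275.77 / 1056
M2 = 1.20811553 mol/L, rounded to 4 dp:

1.2081 mol/L


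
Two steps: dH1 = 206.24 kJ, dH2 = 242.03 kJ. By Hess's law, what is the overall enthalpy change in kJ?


Hess's law: enthalpy is a state function, so add the step enthalpies.
dH_total = dH1 + dH2 = 206.24 + (242.03)
dH_total = 448.27 kJ:

448.27 kJ


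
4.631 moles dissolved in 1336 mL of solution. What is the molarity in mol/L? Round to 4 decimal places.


Convert volume to liters: V_L = V_mL / 1000.
V_L = 1336 / 1000 = 1.336 L
M = n / V_L = 4.631 / 1.336
M = 3.46631737 mol/L, rounded to 4 dp:

3.4663 mol/L


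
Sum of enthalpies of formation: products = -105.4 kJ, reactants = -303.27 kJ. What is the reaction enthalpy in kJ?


dH_rxn = sum(dH_f products) - sum(dH_f reactants)
dH_rxn = -105.4 - (-303.27)
dH_rxn = 197.87 kJ:

197.87 kJ


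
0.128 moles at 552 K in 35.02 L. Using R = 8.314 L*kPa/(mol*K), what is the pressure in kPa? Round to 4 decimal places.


PV = nRT, solve for P = nRT / V.
nRT = 0.128 * 8.314 * 552 = 587.434
P = 587.434 / 35.02
P = 16.77424329 kPa, rounded to 4 dp:

16.7742 kPa


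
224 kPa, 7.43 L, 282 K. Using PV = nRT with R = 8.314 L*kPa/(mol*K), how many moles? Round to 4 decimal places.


PV = nRT, solve for n = PV / (RT).
PV = 224 * 7.43 = 1664.32
RT = 8.314 * 282 = 2344.548
n = 1664.32 / 2344.548
n = 0.70986817 mol, rounded to 4 dp:

0.7099 mol


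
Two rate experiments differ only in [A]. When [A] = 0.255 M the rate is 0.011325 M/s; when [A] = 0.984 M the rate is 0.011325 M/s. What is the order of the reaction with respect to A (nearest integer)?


Rate is proportional to [A]^n, so rate2/rate1 = ([A]2/[A]1)^n. Take logs to solve for n.
rate2/rate1 = 0.011325 / 0.011325 = 1.0
[A]2/[A]1 = 0.984 / 0.255 = 3.8588
n = ln(1.0) / ln(3.8588) = 0.0
Nearest integer order:

0


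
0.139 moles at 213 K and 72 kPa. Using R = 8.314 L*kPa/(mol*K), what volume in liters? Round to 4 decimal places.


PV = nRT, solve for V = nRT / P.
nRT = 0.139 * 8.314 * 213 = 246.1526
V = 246.1526 / 72
V = 3.41878611 L, rounded to 4 dp:

3.4188 L


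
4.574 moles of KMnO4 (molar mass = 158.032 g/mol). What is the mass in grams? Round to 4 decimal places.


mass = n * M
mass = 4.574 * 158.032
mass = 722.838368 g, rounded to 4 dp:

722.8384 g


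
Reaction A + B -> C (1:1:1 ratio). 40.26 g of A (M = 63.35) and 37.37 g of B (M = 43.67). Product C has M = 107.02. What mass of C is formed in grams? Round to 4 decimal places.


Find moles of each reactant; the smaller value is the limiting reagent in a 1:1:1 reaction, so moles_C equals moles of the limiter.
n_A = mass_A / M_A = 40.26 / 63.35 = 0.635517 mol
n_B = mass_B / M_B = 37.37 / 43.67 = 0.855736 mol
Limiting reagent: A (smaller), n_limiting = 0.635517 mol
mass_C = n_limiting * M_C = 0.635517 * 107.02
mass_C = 68.01302934 g, rounded to 4 dp:

68.0130 g


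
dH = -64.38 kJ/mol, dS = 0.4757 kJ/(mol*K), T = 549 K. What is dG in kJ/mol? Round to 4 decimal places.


Gibbs: dG = dH - T*dS (consistent units, dS already in kJ/(mol*K)).
T*dS = 549 * 0.4757 = 261.1593
dG = -64.38 - (261.1593)
dG = -325.5393 kJ/mol, rounded to 4 dp:

-325.5393 kJ/mol


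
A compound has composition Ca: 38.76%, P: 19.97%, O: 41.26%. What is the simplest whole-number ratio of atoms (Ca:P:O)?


Assume 100 g of compound, divide each mass% by atomic mass to get moles, then normalize by the smallest to get a raw atom ratio.
Moles per 100 g: Ca: 38.76/40.078 = 0.9671, P: 19.97/30.974 = 0.6447, O: 41.26/15.999 = 2.5789
Raw ratio (divide by min = 0.6447): Ca: 1.5, P: 1.0, O: 4.0
Multiply by 2 to clear fractions: Ca: 3.0 ~= 3, P: 2.0 ~= 2, O: 8.0 ~= 8
Reduce by GCD to get the simplest whole-number ratio:

3:2:8


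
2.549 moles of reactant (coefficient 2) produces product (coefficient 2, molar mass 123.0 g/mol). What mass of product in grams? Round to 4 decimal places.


Use the coefficient ratio to convert reactant moles to product moles, then multiply by the product's molar mass.
moles_P = moles_R * (coeff_P / coeff_R) = 2.549 * (2/2) = 2.549
mass_P = moles_P * M_P = 2.549 * 123.0
mass_P = 313.527 g, rounded to 4 dp:

313.5270 g


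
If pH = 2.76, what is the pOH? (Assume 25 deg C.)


At 25 deg C, pH + pOH = 14.
pOH = 14 - pH = 14 - 2.76
pOH = 11.24:

11.24


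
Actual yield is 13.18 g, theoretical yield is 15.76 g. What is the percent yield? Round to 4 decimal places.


% yield = 100 * actual / theoretical
% yield = 100 * 13.18 / 15.76
% yield = 83.62944162 %, rounded to 4 dp:

83.6294 %


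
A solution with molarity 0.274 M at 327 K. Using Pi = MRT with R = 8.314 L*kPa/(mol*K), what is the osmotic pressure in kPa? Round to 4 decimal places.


Osmotic pressure (van't Hoff): Pi = M*R*T.
RT = 8.314 * 327 = 2718.678
Pi = 0.274 * 2718.678
Pi = 744.917772 kPa, rounded to 4 dp:

744.9178 kPa


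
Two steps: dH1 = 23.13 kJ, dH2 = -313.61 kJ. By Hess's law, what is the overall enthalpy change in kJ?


Hess's law: enthalpy is a state function, so add the step enthalpies.
dH_total = dH1 + dH2 = 23.13 + (-313.61)
dH_total = -290.48 kJ:

-290.48 kJ


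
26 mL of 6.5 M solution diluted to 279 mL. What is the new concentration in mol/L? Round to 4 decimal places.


Dilution: M1*V1 = M2*V2, solve for M2.
M2 = M1*V1 / V2
M2 = 6.5 * 26 / 279
M2 = 169.0 / 279
M2 = 0.60573477 mol/L, rounded to 4 dp:

0.6057 mol/L


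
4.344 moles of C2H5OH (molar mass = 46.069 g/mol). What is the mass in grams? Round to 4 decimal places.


mass = n * M
mass = 4.344 * 46.069
mass = 200.123736 g, rounded to 4 dp:

200.1237 g


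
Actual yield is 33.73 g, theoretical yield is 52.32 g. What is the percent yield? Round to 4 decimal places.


% yield = 100 * actual / theoretical
% yield = 100 * 33.73 / 52.32
% yield = 64.46865443 %, rounded to 4 dp:

64.4687 %


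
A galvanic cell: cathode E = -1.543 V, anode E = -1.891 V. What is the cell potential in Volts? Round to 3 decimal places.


Standard cell potential: E_cell = E_cathode - E_anode.
E_cell = -1.543 - (-1.891)
E_cell = 0.348 V, rounded to 3 dp:

0.348 V


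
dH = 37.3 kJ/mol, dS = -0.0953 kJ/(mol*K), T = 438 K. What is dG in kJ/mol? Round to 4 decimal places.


Gibbs: dG = dH - T*dS (consistent units, dS already in kJ/(mol*K)).
T*dS = 438 * -0.0953 = -41.7414
dG = 37.3 - (-41.7414)
dG = 79.0414 kJ/mol, rounded to 4 dp:

79.0414 kJ/mol


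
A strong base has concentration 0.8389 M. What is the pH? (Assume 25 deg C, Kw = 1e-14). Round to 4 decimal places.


A strong base dissociates completely, so [OH-] equals the given concentration.
pOH = -log10([OH-]) = -log10(0.8389) = 0.07629
pH = 14 - pOH = 14 - 0.07629
pH = 13.92371, rounded to 4 dp:

13.9237


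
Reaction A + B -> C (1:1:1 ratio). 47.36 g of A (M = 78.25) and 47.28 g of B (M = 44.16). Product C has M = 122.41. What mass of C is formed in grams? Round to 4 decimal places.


Find moles of each reactant; the smaller value is the limiting reagent in a 1:1:1 reaction, so moles_C equals moles of the limiter.
n_A = mass_A / M_A = 47.36 / 78.25 = 0.60524 mol
n_B = mass_B / M_B = 47.28 / 44.16 = 1.070652 mol
Limiting reagent: A (smaller), n_limiting = 0.60524 mol
mass_C = n_limiting * M_C = 0.60524 * 122.41
mass_C = 74.0874284 g, rounded to 4 dp:

74.0874 g


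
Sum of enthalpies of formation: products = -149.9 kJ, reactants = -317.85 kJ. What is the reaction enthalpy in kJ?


dH_rxn = sum(dH_f products) - sum(dH_f reactants)
dH_rxn = -149.9 - (-317.85)
dH_rxn = 167.95 kJ:

167.95 kJ


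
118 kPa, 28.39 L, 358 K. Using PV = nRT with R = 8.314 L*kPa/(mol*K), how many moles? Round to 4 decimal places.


PV = nRT, solve for n = PV / (RT).
PV = 118 * 28.39 = 3350.02
RT = 8.314 * 358 = 2976.412
n = 3350.02 / 2976.412
n = 1.12552295 mol, rounded to 4 dp:

1.1255 mol


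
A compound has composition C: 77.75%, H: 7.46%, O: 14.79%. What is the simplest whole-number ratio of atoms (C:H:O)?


Assume 100 g of compound, divide each mass% by atomic mass to get moles, then normalize by the smallest to get a raw atom ratio.
Moles per 100 g: C: 77.75/12.011 = 6.4732, H: 7.46/1.008 = 7.4008, O: 14.79/15.999 = 0.9244
Raw ratio (divide by min = 0.9244): C: 7.002, H: 8.006, O: 1.0
Multiply by 1 to clear fractions: C: 7.002 ~= 7, H: 8.006 ~= 8, O: 1.0 ~= 1
Reduce by GCD to get the simplest whole-number ratio:

7:8:1


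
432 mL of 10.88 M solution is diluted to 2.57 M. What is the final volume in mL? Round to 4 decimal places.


Dilution: M1*V1 = M2*V2, solve for V2.
V2 = M1*V1 / M2
V2 = 10.88 * 432 / 2.57
V2 = 4700.16 / 2.57
V2 = 1828.85603113 mL, rounded to 4 dp:

1828.8560 mL


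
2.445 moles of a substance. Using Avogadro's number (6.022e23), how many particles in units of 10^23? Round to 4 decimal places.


N = n * NA, then divide by 1e23 for the requested units.
N / 1e23 = n * 6.022
N / 1e23 = 2.445 * 6.022
N / 1e23 = 14.72379, rounded to 4 dp:

14.7238


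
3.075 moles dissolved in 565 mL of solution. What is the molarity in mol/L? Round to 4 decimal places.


Convert volume to liters: V_L = V_mL / 1000.
V_L = 565 / 1000 = 0.565 L
M = n / V_L = 3.075 / 0.565
M = 5.44247788 mol/L, rounded to 4 dp:

5.4425 mol/L


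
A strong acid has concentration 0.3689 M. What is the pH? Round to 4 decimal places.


A strong acid dissociates completely, so [H+] equals the given concentration.
pH = -log10([H+]) = -log10(0.3689)
pH = 0.43309134, rounded to 4 dp:

0.4331


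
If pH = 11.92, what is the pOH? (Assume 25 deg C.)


At 25 deg C, pH + pOH = 14.
pOH = 14 - pH = 14 - 11.92
pOH = 2.08:

2.08


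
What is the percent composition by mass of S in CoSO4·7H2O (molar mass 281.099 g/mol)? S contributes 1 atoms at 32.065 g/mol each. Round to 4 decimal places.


pct = 100 * (n_elem * M_elem) / M_total
mass_contribution = 1 * 32.065 = 32.065 g/mol
pct = 100 * 32.065 / 281.099
pct = 11.40701319 %, rounded to 4 dp:

11.4070 %


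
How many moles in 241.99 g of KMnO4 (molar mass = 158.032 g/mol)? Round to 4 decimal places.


n = mass / M
n = 241.99 / 158.032
n = 1.53127215 mol, rounded to 4 dp:

1.5313 mol


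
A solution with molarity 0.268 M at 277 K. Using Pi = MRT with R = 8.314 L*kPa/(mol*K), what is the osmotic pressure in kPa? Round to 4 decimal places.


Osmotic pressure (van't Hoff): Pi = M*R*T.
RT = 8.314 * 277 = 2302.978
Pi = 0.268 * 2302.978
Pi = 617.198104 kPa, rounded to 4 dp:

617.1981 kPa


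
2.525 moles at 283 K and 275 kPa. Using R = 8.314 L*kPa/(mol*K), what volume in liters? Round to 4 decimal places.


PV = nRT, solve for V = nRT / P.
nRT = 2.525 * 8.314 * 283 = 5940.9766
V = 5940.9766 / 275
V = 21.60355127 L, rounded to 4 dp:

21.6036 L


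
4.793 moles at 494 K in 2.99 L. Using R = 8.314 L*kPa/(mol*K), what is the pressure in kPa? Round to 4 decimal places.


PV = nRT, solve for P = nRT / V.
nRT = 4.793 * 8.314 * 494 = 19685.407
P = 19685.407 / 2.99
P = 6583.74816054 kPa, rounded to 4 dp:

6583.7482 kPa


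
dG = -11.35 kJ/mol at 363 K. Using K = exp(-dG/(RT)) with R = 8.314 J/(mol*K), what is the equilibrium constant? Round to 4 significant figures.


dG is in kJ/mol; multiply by 1000 to match R in J/(mol*K).
RT = 8.314 * 363 = 3017.982 J/mol
exponent = -dG*1000 / (RT) = -(-11.35*1000) / 3017.982 = 3.76079115
K = exp(3.76079115)
K = 42.982418, rounded to 4 significant figures:

42.98


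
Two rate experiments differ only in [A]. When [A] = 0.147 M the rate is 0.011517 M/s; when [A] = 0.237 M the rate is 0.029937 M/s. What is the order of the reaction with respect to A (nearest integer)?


Rate is proportional to [A]^n, so rate2/rate1 = ([A]2/[A]1)^n. Take logs to solve for n.
rate2/rate1 = 0.029937 / 0.011517 = 2.5994
[A]2/[A]1 = 0.237 / 0.147 = 1.6122
n = ln(2.5994) / ln(1.6122) = 2.0
Nearest integer order:

2


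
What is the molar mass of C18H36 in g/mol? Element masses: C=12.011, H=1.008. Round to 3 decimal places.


M = sum(count * atomic_mass) over atoms.
M = 18*12.011 + 36*1.008
M = 216.198 + 36.288
M = 252.486 g/mol, rounded to 3 dp:

252.486 g/mol


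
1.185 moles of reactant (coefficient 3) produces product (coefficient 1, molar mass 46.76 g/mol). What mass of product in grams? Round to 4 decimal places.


Use the coefficient ratio to convert reactant moles to product moles, then multiply by the product's molar mass.
moles_P = moles_R * (coeff_P / coeff_R) = 1.185 * (1/3) = 0.395
mass_P = moles_P * M_P = 0.395 * 46.76
mass_P = 18.4702 g, rounded to 4 dp:

18.4702 g
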